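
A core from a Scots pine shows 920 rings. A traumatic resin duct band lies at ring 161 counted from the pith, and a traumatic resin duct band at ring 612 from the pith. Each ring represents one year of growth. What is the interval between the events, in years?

451 years

612 − 161 = 451 rings lie between the two events.
One ring per year makes the interval 451 years.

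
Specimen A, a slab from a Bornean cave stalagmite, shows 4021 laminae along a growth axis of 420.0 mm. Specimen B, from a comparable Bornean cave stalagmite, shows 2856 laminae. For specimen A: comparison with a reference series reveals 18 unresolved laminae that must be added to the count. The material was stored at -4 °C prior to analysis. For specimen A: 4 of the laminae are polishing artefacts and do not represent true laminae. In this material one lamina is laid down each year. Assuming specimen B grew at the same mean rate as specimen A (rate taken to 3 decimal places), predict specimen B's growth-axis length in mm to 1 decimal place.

Specimen A: true lamina count = 4021 − 4 + 18 = 4035.
A: 420.0 mm over 4035 years gives 420.0 / 4035 ≈ 0.104 mm/yr.
Length of B = 0.104 × 2856 = 297.0 mm.

297.0 mm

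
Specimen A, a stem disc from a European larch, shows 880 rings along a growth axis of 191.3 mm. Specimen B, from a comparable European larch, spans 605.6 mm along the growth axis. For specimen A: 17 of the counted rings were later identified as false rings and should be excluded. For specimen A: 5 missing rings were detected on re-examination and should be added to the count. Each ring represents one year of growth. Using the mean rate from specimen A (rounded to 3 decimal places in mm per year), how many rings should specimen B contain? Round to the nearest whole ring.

Specimen A: correcting the raw count gives 880 − 17 + 5 = 868 true rings.
A: Mean rate = 191.3 mm / 868 years ≈ 0.220 mm/year.
Specimen B: 605.6 mm / 0.220 mm per year = 2752.73 years ≈ 2753 rings.

2753 rings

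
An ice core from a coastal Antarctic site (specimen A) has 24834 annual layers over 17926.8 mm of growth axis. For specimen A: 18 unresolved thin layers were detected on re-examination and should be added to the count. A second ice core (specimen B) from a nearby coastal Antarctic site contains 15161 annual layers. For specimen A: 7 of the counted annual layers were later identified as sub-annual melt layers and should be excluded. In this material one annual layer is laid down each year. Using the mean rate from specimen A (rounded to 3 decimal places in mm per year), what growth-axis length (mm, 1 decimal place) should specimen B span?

10946.2 mm

Specimen A: correcting the raw count gives 24834 − 7 + 18 = 24845 true annual layers.
A: 17926.8 mm over 24845 years gives 17926.8 / 24845 ≈ 0.722 mm/yr.
Length of B = 0.722 × 15161 = 10946.2 mm.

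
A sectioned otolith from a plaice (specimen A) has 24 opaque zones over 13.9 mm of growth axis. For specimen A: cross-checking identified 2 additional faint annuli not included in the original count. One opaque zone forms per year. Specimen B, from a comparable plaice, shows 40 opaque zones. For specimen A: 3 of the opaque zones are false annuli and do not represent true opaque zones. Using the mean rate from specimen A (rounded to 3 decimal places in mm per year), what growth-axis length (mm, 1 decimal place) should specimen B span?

24.2 mm

Specimen A: true opaque zone count = 24 − 3 + 2 = 23.
A: Mean rate = 13.9 mm / 23 years ≈ 0.604 mm/year.
Length of B = 0.604 × 40 = 24.2 mm.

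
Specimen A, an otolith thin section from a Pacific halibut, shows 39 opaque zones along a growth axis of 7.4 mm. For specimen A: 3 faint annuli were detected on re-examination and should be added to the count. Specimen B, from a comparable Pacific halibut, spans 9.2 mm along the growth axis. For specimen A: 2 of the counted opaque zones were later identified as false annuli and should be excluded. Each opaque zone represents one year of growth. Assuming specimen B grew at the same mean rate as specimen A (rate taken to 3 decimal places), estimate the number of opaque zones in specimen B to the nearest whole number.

Specimen A: correcting the raw count gives 39 − 2 + 3 = 40 true opaque zones.
A: Mean rate = 7.4 mm / 40 years ≈ 0.185 mm/yr.
For B, 9.2 / 0.185 = 49.73 years ≈ 50 opaque zones.

50 opaque zones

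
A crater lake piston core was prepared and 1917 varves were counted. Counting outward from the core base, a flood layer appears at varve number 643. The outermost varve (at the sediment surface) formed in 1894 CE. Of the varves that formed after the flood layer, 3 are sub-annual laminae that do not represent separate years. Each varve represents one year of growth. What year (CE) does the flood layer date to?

623 CE

The flood layer sits at varve 643 from the core base, so 1917 − 643 = 1274 varves formed after it.
Excluding 3 false varves: 1274 − 3 = 1271.
Counting back 1271 years from 1894 CE places the flood layer in 1894 − 1271 = 623 CE.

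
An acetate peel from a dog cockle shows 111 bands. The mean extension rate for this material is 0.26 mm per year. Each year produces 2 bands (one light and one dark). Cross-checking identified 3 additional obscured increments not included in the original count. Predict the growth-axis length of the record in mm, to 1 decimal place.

True band count = 111 + 3 = 114.
114 bands at 2 per year is 114 / 2 = 57 years.
57 years at 0.26 mm/year gives 0.26 × 57 = 14.8 mm.

14.8 mm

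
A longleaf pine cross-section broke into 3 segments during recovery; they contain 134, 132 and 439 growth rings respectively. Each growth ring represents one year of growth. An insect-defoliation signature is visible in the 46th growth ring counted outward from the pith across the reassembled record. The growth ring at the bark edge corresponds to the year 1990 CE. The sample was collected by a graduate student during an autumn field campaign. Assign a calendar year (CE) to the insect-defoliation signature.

Total growth rings = 134 + 132 + 439 = 705.
Between growth ring 46 and the bark edge there are 705 − 46 = 659 growth rings.
Counting back 659 years from 1990 CE places the insect-defoliation signature in 1990 − 659 = 1331 CE.

1331 CE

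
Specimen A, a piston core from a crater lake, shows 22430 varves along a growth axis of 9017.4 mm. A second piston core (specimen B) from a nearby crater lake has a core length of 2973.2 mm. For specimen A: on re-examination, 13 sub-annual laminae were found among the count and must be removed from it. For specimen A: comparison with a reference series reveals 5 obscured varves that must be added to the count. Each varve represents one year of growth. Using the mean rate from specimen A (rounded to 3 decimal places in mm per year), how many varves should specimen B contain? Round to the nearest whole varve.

7396 varves

Specimen A: correcting the raw count gives 22430 − 13 + 5 = 22422 true varves.
A: Mean rate = 9017.4 mm / 22422 years ≈ 0.402 mm/yr.
B spans 2973.2 / 0.402 = 7396.02 years ≈ 7396 varves.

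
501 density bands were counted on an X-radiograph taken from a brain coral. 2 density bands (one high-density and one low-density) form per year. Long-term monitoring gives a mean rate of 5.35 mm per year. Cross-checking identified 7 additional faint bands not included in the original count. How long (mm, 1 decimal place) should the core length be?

Adjusted count: 501 + 7 = 508 density bands.
508 density bands at 2 per year is 508 / 2 = 254 years.
254 years at 5.35 mm/year gives 5.35 × 254 = 1358.9 mm.

1358.9 mm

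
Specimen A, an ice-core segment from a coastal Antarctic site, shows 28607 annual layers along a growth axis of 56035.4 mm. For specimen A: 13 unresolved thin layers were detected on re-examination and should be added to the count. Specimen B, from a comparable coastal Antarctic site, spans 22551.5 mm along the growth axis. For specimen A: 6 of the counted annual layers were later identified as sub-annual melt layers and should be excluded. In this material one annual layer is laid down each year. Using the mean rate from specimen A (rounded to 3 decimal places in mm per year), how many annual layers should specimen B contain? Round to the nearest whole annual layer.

11518 annual layers

Specimen A: true annual layer count = 28607 − 6 + 13 = 28614.
A: Mean rate = 56035.4 mm / 28614 years ≈ 1.958 mm/year.
Specimen B: 22551.5 mm / 1.958 mm per year = 11517.62 years ≈ 11518 annual layers.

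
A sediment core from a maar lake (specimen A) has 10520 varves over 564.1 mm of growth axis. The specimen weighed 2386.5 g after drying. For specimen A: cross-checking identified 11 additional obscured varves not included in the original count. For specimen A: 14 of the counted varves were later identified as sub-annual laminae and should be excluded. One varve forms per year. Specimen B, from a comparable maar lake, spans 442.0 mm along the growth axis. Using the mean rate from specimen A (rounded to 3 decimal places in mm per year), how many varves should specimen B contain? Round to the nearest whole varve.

Specimen A: correcting the raw count gives 10520 − 14 + 11 = 10517 true varves.
A: Extension rate ≈ 564.1 / 10517 = 0.054 mm/yr.
For B, 442.0 / 0.054 = 8185.19 years ≈ 8185 varves.

8185 varves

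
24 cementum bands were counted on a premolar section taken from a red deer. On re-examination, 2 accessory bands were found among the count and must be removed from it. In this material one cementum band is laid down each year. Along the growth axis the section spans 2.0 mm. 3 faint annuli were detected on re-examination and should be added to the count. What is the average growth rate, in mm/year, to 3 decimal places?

0.080 mm/year

Adjusted count: 24 − 2 + 3 = 25 cementum bands.
Extension rate ≈ 2.0 / 25 = 0.080 mm/year.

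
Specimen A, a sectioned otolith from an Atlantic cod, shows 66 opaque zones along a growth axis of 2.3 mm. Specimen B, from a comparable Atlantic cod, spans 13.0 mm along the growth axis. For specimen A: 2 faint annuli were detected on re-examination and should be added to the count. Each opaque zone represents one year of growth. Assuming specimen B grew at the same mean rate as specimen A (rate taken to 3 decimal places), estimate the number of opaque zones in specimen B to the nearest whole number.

382 opaque zones

Specimen A: true opaque zone count = 66 + 2 = 68.
A: Extension rate ≈ 2.3 / 68 = 0.034 mm per year.
B spans 13.0 / 0.034 = 382.35 years ≈ 382 opaque zones.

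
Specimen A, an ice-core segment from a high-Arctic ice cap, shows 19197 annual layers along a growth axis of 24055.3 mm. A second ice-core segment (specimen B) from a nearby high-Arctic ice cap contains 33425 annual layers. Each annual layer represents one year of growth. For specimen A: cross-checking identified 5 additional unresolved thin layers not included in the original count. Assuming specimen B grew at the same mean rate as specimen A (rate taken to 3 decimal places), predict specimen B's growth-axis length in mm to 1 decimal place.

41881.5 mm

Specimen A: true annual layer count = 19197 + 5 = 19202.
A: Mean rate = 24055.3 mm / 19202 years ≈ 1.253 mm/yr.
Length of B = 1.253 × 33425 = 41881.5 mm.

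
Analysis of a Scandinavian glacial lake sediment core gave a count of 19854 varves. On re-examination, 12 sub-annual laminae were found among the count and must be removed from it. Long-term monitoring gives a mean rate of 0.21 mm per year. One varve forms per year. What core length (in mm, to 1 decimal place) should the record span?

4166.8 mm

True varve count = 19854 − 12 = 19842.
Length ≈ 0.21 × 19842 = 4166.8 mm.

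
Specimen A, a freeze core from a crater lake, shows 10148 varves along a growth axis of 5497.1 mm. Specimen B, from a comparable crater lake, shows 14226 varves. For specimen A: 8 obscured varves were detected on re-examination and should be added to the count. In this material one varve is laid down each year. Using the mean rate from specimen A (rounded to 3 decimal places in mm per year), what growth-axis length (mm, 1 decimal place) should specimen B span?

7696.3 mm

Specimen A: after corrections the count is 10148 + 8 = 10156 varves.
A: Mean rate = 5497.1 mm / 10156 years ≈ 0.541 mm/year.
For B, 0.541 mm/year × 14226 years = 7696.3 mm.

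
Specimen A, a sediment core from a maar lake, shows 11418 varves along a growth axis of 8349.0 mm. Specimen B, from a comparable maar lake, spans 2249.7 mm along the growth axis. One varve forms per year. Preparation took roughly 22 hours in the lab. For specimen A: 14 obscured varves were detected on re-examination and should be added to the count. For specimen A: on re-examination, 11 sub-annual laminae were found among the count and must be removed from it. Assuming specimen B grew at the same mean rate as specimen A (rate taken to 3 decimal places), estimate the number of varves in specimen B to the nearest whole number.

3078 varves

Specimen A: true varve count = 11418 − 11 + 14 = 11421.
A: Mean rate = 8349.0 mm / 11421 years ≈ 0.731 mm/year.
For B, 2249.7 / 0.731 = 3077.56 years ≈ 3078 varves.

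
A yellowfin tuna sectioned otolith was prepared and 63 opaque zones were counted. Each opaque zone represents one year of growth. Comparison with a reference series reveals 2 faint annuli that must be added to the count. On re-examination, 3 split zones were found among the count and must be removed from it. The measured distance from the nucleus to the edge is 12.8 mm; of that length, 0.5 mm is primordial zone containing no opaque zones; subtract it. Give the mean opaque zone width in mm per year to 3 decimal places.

Correcting the raw count gives 63 − 3 + 2 = 62 true opaque zones.
The growth record spans 12.8 − 0.5 = 12.3 mm.
Extension rate ≈ 12.3 / 62 = 0.198 mm per year.

0.198 mm per year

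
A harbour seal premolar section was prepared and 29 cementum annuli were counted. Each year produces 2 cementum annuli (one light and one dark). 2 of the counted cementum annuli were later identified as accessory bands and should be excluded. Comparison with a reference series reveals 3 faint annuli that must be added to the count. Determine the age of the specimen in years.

After corrections the count is 29 − 2 + 3 = 30 cementum annuli.
With 2 cementum annuli per year, 30 / 2 = 15 years.

15 years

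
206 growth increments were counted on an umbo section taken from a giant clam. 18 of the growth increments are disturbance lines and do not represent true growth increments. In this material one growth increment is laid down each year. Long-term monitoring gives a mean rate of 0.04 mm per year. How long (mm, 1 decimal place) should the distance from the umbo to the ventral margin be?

Correcting the raw count gives 206 − 18 = 188 true growth increments.
Length ≈ 0.04 × 188 = 7.5 mm.

7.5 mm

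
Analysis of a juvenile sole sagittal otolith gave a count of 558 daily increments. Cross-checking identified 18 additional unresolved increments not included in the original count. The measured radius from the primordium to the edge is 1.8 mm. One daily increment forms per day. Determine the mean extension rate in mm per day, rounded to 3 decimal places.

0.003 mm per day

Correcting the raw count gives 558 + 18 = 576 true daily increments.
1.8 mm over 576 days gives 1.8 / 576 ≈ 0.003 mm per day.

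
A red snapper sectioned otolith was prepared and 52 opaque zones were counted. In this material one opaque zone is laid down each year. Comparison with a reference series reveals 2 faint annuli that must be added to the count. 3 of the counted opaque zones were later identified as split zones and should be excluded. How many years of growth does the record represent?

51 years

After corrections the count is 52 − 3 + 2 = 51 opaque zones.
With a one-to-one opaque zone periodicity this is 51 years.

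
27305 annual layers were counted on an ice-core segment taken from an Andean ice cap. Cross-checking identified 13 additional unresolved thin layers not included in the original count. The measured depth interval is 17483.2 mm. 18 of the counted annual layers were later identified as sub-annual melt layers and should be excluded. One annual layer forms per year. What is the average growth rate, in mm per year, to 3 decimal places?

0.640 mm per year

Correcting the raw count gives 27305 − 18 + 13 = 27300 true annual layers.
Mean rate = 17483.2 mm / 27300 years ≈ 0.640 mm per year.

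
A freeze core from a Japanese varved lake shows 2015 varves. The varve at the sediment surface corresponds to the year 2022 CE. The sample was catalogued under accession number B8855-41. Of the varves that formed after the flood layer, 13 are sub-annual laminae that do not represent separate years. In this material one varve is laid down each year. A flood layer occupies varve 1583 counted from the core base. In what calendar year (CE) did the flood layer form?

1603 CE

Between varve 1583 and the sediment surface there are 2015 − 1583 = 432 varves.
Excluding 13 false varves: 432 − 13 = 419.
2022 − 419 = 1603 CE.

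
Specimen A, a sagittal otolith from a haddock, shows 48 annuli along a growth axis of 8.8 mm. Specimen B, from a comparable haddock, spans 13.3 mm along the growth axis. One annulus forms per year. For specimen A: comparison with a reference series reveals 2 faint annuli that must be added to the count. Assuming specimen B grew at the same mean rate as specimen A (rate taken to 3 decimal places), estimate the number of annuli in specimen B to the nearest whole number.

76 annuli

Specimen A: true annulus count = 48 + 2 = 50.
A: Mean rate = 8.8 mm / 50 years ≈ 0.176 mm/yr.
Specimen B: 13.3 mm / 0.176 mm per year = 75.57 years ≈ 76 annuli.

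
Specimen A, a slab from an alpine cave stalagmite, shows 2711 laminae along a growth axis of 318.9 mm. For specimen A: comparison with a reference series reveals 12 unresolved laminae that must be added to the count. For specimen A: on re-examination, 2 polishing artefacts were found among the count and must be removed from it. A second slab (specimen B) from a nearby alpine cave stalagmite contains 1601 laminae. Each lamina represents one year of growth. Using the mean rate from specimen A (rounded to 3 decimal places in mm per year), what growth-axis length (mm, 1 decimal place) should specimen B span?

187.3 mm

Specimen A: after corrections the count is 2711 − 2 + 12 = 2721 laminae.
A: Extension rate ≈ 318.9 / 2721 = 0.117 mm per year.
For B, 0.117 mm/year × 1601 years = 187.3 mm.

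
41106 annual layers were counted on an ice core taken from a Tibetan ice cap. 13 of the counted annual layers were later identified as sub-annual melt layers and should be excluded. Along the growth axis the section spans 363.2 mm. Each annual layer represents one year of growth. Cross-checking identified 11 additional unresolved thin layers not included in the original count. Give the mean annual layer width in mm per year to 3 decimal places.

After corrections the count is 41106 − 13 + 11 = 41104 annual layers.
363.2 mm over 41104 years gives 363.2 / 41104 ≈ 0.009 mm per year.

0.009 mm per year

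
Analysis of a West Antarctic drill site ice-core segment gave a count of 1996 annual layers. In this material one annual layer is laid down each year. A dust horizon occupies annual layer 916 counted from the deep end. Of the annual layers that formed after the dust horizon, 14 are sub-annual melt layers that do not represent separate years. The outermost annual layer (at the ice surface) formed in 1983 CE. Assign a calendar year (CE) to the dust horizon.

917 CE

Between annual layer 916 and the ice surface there are 1996 − 916 = 1080 annual layers.
1080 − 14 false = 1066 true annual layers after the dust horizon.
Counting back 1066 years from 1983 CE places the dust horizon in 1983 − 1066 = 917 CE.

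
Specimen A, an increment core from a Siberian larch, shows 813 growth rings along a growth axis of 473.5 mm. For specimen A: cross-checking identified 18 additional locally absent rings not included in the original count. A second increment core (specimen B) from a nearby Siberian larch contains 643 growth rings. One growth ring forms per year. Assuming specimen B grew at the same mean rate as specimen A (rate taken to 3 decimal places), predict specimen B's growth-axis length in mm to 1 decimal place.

366.5 mm

Specimen A: true growth ring count = 813 + 18 = 831.
A: Extension rate ≈ 473.5 / 831 = 0.570 mm/year.
B's length ≈ 0.570 × 643 = 366.5 mm.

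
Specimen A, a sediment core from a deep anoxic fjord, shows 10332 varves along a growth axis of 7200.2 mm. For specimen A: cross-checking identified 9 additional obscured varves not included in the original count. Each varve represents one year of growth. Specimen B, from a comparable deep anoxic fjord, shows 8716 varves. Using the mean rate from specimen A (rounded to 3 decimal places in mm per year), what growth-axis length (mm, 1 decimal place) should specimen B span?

6066.3 mm

Specimen A: after corrections the count is 10332 + 9 = 10341 varves.
A: Mean rate = 7200.2 mm / 10341 years ≈ 0.696 mm per year.
B's length ≈ 0.696 × 8716 = 6066.3 mm.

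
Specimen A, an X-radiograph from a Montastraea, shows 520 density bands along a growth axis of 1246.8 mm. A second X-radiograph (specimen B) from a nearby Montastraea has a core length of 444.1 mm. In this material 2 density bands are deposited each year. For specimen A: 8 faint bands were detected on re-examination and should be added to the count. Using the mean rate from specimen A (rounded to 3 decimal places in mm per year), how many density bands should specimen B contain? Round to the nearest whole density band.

Specimen A: after corrections the count is 520 + 8 = 528 density bands.
Specimen A: dividing by 2 density bands per year: 528 / 2 = 264 years.
A: Extension rate ≈ 1246.8 / 264 = 4.723 mm/yr.
For B, 444.1 / 4.723 = 94.03 years; at 2 density bands per year that is 94.03 × 2 ≈ 188 density bands.

188 density bands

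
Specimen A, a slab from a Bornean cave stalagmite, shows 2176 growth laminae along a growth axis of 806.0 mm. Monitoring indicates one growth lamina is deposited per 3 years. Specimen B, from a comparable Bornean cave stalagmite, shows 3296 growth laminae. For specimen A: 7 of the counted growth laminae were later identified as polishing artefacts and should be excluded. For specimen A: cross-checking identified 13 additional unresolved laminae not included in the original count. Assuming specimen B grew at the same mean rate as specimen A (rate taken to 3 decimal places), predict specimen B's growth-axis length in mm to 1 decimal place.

Specimen A: true growth lamina count = 2176 − 7 + 13 = 2182.
Specimen A: 2182 growth laminae at 3 years each span 2182 × 3 = 6546 years.
A: 806.0 mm over 6546 years gives 806.0 / 6546 ≈ 0.123 mm per year.
Specimen B: 3296 growth laminae at 3 years each span 3296 × 3 = 9888 years. B's length ≈ 0.123 × 9888 = 1216.2 mm.

1216.2 mm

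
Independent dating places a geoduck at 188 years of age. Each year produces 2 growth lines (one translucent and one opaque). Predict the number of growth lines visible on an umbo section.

With 2 growth lines per year, 188 years would produce 188 × 2 = 376 growth lines.
So 376 growth lines should be present.

376 growth lines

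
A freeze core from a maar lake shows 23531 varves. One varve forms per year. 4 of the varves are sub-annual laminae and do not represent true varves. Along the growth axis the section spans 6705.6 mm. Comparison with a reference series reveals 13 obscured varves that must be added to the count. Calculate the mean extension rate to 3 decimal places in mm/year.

0.285 mm/year

True varve count = 23531 − 4 + 13 = 23540.
6705.6 mm over 23540 years gives 6705.6 / 23540 ≈ 0.285 mm/year.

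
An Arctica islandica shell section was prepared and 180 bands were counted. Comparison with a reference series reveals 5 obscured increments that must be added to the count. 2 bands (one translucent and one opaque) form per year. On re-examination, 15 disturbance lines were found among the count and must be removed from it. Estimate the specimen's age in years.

True band count = 180 − 15 + 5 = 170.
Dividing by 2 bands per year: 170 / 2 = 85 years.

85 years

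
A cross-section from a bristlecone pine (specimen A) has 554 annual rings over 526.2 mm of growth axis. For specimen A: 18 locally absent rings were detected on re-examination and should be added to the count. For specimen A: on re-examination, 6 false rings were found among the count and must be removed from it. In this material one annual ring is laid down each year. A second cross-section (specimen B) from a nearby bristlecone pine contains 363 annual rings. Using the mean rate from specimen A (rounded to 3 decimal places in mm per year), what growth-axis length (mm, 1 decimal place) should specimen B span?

Specimen A: adjusted count: 554 − 6 + 18 = 566 annual rings.
A: Extension rate ≈ 526.2 / 566 = 0.930 mm per year.
B's length ≈ 0.930 × 363 = 337.6 mm.

337.6 mm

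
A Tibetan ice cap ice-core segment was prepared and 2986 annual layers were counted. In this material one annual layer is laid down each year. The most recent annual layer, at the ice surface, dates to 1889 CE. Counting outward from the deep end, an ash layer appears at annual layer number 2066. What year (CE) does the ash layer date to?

969 CE

Between annual layer 2066 and the ice surface there are 2986 − 2066 = 920 annual layers.
Counting back 920 years from 1889 CE places the ash layer in 1889 − 920 = 969 CE.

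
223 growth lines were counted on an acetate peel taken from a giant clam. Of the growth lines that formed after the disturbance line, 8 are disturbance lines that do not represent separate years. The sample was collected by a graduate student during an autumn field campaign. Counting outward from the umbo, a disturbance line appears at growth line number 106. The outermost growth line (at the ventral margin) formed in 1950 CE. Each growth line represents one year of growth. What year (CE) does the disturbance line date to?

1841 CE

Between growth line 106 and the ventral margin there are 223 − 106 = 117 growth lines.
Removing the 8 false growth lines leaves 117 − 8 = 109 true growth lines beyond the disturbance line.
1950 − 109 = 1841 CE.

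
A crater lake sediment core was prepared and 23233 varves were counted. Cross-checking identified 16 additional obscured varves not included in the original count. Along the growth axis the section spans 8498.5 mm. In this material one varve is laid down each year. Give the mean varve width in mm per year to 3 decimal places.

After corrections the count is 23233 + 16 = 23249 varves.
Mean rate = 8498.5 mm / 23249 years ≈ 0.366 mm per year.

0.366 mm per year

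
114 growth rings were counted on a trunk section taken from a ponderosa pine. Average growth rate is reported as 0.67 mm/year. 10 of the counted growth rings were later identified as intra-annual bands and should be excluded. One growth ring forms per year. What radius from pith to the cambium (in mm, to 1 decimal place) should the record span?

69.7 mm

Correcting the raw count gives 114 − 10 = 104 true growth rings.
Predicted length = 0.67 mm/year × 104 years = 69.7 mm.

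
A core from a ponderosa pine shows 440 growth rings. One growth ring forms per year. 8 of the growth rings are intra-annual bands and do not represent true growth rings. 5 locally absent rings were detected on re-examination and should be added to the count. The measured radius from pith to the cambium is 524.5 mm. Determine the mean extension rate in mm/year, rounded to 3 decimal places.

True growth ring count = 440 − 8 + 5 = 437.
524.5 mm over 437 years gives 524.5 / 437 ≈ 1.200 mm/year.

1.200 mm/year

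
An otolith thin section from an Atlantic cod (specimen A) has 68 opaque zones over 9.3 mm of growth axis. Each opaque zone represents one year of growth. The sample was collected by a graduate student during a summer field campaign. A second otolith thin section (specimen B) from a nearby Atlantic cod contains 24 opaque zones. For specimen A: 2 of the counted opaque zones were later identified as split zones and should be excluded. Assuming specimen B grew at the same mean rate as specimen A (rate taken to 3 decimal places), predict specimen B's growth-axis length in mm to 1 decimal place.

3.4 mm

Specimen A: true opaque zone count = 68 − 2 = 66.
A: Mean rate = 9.3 mm / 66 years ≈ 0.141 mm/year.
B's length ≈ 0.141 × 24 = 3.4 mm.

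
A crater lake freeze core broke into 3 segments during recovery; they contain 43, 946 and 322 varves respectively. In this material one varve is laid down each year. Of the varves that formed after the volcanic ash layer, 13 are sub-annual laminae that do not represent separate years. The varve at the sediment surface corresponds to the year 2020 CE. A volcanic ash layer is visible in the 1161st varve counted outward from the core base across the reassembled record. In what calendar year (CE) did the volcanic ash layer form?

Total varves = 43 + 946 + 322 = 1311.
1311 − 1161 = 150 varves lie beyond the volcanic ash layer toward the sediment surface.
150 − 13 false = 137 true varves after the volcanic ash layer.
The varve at the sediment surface is 2020 CE, so the volcanic ash layer dates to 2020 − 137 = 1883 CE.

1883 CE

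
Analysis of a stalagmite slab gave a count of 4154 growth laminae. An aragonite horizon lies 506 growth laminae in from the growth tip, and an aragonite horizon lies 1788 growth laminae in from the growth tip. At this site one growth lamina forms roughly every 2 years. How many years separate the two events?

1788 − 506 = 1282 growth laminae lie between the two events.
Multiplying by 2 years per growth lamina: 1282 × 2 = 2564 years.

2564 yr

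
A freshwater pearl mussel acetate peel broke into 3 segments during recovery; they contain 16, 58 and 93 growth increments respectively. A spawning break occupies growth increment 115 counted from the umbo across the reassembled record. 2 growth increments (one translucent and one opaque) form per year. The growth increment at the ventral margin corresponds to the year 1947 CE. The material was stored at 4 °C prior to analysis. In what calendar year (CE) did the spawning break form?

1921 CE

Total growth increments = 16 + 58 + 93 = 167.
167 − 115 = 52 growth increments lie beyond the spawning break toward the ventral margin.
With 2 growth increments per year, 52 / 2 = 26 years.
1947 − 26 = 1921 CE.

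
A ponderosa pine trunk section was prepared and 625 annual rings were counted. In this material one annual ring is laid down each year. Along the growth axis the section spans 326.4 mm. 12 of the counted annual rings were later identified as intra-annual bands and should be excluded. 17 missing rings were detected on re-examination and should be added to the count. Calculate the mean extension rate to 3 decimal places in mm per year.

0.518 mm per year

Adjusted count: 625 − 12 + 17 = 630 annual rings.
Extension rate ≈ 326.4 / 630 = 0.518 mm per year.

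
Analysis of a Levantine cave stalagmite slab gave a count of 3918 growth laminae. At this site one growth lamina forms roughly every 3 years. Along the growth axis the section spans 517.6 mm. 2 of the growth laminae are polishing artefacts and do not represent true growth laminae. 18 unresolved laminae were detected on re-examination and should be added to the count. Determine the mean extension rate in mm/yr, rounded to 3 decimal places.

0.044 mm/yr

True growth lamina count = 3918 − 2 + 18 = 3934.
At 3 years per growth lamina, 3934 × 3 = 11802 years.
Extension rate ≈ 517.6 / 11802 = 0.044 mm/yr.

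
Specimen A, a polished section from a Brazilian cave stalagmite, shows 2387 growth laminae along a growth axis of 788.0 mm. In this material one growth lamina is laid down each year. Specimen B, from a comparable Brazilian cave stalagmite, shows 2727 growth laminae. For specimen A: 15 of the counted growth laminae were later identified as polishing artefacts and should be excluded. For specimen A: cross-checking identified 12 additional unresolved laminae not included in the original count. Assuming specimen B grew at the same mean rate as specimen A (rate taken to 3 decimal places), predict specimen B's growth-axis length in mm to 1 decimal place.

Specimen A: after corrections the count is 2387 − 15 + 12 = 2384 growth laminae.
A: Mean rate = 788.0 mm / 2384 years ≈ 0.331 mm/yr.
Length of B = 0.331 × 2727 = 902.6 mm.

902.6 mm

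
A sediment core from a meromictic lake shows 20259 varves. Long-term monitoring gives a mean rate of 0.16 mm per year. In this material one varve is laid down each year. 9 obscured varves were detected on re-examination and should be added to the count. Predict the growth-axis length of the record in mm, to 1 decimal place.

Correcting the raw count gives 20259 + 9 = 20268 true varves.
Predicted length = 0.16 mm/year × 20268 years = 3242.9 mm.

3242.9 mm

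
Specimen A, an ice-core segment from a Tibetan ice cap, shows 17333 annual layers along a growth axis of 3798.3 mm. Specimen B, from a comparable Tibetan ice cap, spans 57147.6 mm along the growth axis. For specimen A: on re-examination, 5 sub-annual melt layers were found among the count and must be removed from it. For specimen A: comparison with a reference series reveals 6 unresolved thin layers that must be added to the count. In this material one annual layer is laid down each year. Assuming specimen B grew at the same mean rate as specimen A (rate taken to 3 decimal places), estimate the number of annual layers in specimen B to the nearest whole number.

Specimen A: correcting the raw count gives 17333 − 5 + 6 = 17334 true annual layers.
A: Extension rate ≈ 3798.3 / 17334 = 0.219 mm per year.
For B, 57147.6 / 0.219 = 260947.95 years ≈ 260948 annual layers.

260948 annual layers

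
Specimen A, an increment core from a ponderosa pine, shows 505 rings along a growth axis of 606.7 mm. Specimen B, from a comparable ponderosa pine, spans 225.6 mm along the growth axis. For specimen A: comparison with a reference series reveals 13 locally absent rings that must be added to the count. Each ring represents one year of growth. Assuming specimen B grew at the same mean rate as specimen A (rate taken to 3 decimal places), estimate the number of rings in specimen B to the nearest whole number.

193 rings

Specimen A: true ring count = 505 + 13 = 518.
A: Mean rate = 606.7 mm / 518 years ≈ 1.171 mm per year.
Specimen B: 225.6 mm / 1.171 mm per year = 192.66 years ≈ 193 rings.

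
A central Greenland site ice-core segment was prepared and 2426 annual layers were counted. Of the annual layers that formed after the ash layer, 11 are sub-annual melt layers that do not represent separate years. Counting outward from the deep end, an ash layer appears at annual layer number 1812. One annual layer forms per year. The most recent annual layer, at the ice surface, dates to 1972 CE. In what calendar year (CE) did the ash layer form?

1369 CE

Between annual layer 1812 and the ice surface there are 2426 − 1812 = 614 annual layers.
614 − 11 false = 603 true annual layers after the ash layer.
Counting back 603 years from 1972 CE places the ash layer in 1972 − 603 = 1369 CE.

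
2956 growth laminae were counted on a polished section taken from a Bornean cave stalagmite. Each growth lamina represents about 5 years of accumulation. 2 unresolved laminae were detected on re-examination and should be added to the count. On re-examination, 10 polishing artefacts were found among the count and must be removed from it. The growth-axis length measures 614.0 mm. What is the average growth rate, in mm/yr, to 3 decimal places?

0.042 mm/yr

Correcting the raw count gives 2956 − 10 + 2 = 2948 true growth laminae.
Multiplying by 5 years per growth lamina: 2948 × 5 = 14740 years.
614.0 mm over 14740 years gives 614.0 / 14740 ≈ 0.042 mm/yr.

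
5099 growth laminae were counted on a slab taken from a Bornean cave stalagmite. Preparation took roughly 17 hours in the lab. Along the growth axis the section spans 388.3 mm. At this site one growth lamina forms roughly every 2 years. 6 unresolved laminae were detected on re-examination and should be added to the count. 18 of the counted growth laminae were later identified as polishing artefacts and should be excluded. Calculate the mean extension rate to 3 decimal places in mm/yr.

Adjusted count: 5099 − 18 + 6 = 5087 growth laminae.
5087 growth laminae at 2 years each span 5087 × 2 = 10174 years.
Mean rate = 388.3 mm / 10174 years ≈ 0.038 mm/yr.

0.038 mm/yr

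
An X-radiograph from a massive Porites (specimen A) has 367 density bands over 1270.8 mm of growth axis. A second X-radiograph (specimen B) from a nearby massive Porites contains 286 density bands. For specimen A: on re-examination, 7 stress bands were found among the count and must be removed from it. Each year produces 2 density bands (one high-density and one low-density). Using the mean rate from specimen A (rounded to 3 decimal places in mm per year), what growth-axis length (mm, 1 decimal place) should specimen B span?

1009.6 mm

Specimen A: after corrections the count is 367 − 7 = 360 density bands.
Specimen A: with 2 density bands per year, 360 / 2 = 180 years.
A: Mean rate = 1270.8 mm / 180 years ≈ 7.060 mm per year.
Specimen B: with 2 density bands per year, 286 / 2 = 143 years. B's length ≈ 7.060 × 143 = 1009.6 mm.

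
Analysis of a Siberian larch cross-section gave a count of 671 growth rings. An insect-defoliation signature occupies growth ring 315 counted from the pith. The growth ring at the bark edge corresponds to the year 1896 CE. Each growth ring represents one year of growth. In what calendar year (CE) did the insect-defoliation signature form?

Between growth ring 315 and the bark edge there are 671 − 315 = 356 growth rings.
The growth ring at the bark edge is 1896 CE, so the insect-defoliation signature dates to 1896 − 356 = 1540 CE.

1540 CE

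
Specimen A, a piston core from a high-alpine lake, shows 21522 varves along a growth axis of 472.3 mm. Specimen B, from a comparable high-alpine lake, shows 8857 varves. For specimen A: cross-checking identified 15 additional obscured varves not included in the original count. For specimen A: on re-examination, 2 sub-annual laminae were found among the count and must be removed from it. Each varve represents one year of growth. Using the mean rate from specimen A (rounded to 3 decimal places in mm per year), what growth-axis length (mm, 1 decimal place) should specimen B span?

Specimen A: correcting the raw count gives 21522 − 2 + 15 = 21535 true varves.
A: Mean rate = 472.3 mm / 21535 years ≈ 0.022 mm/yr.
For B, 0.022 mm/year × 8857 years = 194.9 mm.

194.9 mm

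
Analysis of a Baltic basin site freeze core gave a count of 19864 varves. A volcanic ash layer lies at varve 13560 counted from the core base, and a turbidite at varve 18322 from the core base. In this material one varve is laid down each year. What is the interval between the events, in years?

4762 yr

18322 − 13560 = 4762 varves lie between the two events.
At one varve per year, 4762 years elapsed between them.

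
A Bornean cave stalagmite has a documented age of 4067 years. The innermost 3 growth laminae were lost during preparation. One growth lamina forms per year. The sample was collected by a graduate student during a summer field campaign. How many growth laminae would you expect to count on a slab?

At one growth lamina per year, 4067 years correspond to 4067 growth laminae.
Subtracting the 3 growth laminae not captured gives 4067 − 3 = 4064 growth laminae in the record.

4064 growth laminae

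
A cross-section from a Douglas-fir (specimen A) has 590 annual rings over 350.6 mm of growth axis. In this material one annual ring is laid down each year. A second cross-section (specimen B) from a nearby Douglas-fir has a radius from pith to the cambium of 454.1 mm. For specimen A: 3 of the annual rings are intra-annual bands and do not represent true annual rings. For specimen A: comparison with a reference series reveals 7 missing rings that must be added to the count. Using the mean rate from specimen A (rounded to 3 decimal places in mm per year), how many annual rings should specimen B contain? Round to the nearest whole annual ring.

Specimen A: correcting the raw count gives 590 − 3 + 7 = 594 true annual rings.
A: Extension rate ≈ 350.6 / 594 = 0.590 mm/yr.
Specimen B: 454.1 mm / 0.590 mm per year = 769.66 years ≈ 770 annual rings.

770 annual rings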